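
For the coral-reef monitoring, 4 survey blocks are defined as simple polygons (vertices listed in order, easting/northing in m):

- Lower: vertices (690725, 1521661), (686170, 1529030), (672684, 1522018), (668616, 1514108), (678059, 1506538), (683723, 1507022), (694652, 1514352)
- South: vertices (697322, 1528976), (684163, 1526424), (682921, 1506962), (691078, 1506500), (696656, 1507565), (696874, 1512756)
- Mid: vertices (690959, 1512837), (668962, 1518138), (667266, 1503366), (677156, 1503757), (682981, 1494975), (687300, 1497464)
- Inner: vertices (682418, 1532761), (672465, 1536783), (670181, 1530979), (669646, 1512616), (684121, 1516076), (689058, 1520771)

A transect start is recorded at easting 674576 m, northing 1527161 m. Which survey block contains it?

Cast a ray rightward from (674576, 1527161). For each polygon, the edges (by vertex number in listed order) whose endpoints lie on opposite sides of northing = 1527161, where each meets that height, and whether that is right or left of the point:
Lower: 1–2 at easting≈687325.3 (right), 2–3 at easting≈682575.4 (right) → 2 crossings.
South: 1–2 at easting≈687963.2 (right), 6–1 at easting≈697271.9 (right) → 2 crossings.
Mid: no edge straddles that height → 0 crossings.
Inner: 3–4 at easting≈670069.8 (left), 6–1 at easting≈685519.3 (right) → 1 crossing.
Only Inner has an odd count, so the point is inside Inner.

Inner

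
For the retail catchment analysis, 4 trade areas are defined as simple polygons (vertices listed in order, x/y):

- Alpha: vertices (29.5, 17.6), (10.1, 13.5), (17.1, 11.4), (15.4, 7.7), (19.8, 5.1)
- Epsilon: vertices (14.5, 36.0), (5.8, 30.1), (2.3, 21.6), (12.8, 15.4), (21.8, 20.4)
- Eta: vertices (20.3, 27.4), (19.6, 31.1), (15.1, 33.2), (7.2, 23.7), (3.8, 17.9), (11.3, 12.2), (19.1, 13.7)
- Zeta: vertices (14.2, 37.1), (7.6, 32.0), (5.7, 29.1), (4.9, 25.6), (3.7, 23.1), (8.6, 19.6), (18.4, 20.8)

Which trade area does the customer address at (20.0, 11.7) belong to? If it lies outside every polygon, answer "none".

Cast a ray rightward from (20.0, 11.7). For each polygon, the edges (by vertex number in listed order) whose endpoints lie on opposite sides of y = 11.7, where each meets that height, and whether that is right or left of the point:
Alpha: 2–3 at x≈16.10 (left), 5–1 at x≈24.92 (right) → 1 crossing.
Epsilon: no edge straddles that height → 0 crossings.
Eta: no edge straddles that height → 0 crossings.
Zeta: no edge straddles that height → 0 crossings.
Only Alpha has an odd count, so the point is inside Alpha.

Alpha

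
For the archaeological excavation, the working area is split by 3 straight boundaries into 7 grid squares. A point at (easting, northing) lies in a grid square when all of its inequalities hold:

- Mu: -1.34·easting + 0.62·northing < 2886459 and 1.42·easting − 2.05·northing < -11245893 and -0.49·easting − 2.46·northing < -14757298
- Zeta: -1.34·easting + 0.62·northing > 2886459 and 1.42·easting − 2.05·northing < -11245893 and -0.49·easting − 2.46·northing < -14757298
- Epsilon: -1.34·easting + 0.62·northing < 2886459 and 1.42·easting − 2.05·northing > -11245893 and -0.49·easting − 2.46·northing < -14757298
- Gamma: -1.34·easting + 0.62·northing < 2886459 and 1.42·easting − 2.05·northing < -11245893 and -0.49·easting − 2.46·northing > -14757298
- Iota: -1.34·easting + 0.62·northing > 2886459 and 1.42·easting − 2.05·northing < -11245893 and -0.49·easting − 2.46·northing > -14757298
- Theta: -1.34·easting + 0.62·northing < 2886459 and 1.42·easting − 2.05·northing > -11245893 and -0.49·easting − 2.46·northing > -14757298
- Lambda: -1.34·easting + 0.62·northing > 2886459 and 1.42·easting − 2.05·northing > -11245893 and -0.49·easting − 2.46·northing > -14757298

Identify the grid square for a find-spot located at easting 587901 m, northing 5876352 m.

Theta

-1.34·587901 + 0.62·5876352 = 2855550.900, which is < 2886459
1.42·587901 − 2.05·5876352 = -11211702.180, which is > -11245893
-0.49·587901 − 2.46·5876352 = -14743897.410, which is > -14757298
This sign pattern matches Theta.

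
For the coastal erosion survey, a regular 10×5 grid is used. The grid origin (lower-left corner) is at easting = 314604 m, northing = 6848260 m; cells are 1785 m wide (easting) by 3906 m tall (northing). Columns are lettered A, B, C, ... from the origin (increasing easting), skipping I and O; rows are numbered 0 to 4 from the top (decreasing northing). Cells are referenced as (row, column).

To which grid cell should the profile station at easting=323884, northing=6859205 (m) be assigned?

Column index: ⌊(323884 − 314604) / 1785⌋ = ⌊5.199⌋ = 5 → column F
Row offset from origin: ⌊(6859205 − 6848260) / 3906⌋ = ⌊2.802⌋ = 2 → row 2 (counted from top)

(2, F)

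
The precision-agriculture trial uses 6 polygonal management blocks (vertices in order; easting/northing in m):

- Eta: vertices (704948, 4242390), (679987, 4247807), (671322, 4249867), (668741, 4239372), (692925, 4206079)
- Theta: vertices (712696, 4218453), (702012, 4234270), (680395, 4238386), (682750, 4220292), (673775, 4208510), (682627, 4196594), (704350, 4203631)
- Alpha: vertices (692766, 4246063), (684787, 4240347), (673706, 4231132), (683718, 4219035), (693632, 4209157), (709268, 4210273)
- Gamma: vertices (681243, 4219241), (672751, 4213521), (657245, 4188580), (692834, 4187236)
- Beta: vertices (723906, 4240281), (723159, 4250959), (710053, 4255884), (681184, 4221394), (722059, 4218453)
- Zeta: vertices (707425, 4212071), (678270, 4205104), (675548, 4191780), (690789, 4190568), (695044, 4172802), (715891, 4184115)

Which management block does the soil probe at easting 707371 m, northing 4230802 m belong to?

Beta

Cast a ray rightward from (707371, 4230802). For each polygon, the edges (by vertex number in listed order) whose endpoints lie on opposite sides of northing = 4230802, where each meets that height, and whether that is right or left of the point:
Eta: 4–5 at easting≈674966.2 (left), 5–1 at easting≈701111.1 (left) → 0 crossings.
Theta: 1–2 at easting≈704354.5 (left), 3–4 at easting≈681382.1 (left) → 0 crossings.
Alpha: 3–4 at easting≈673979.1 (left), 6–1 at easting≈699802.5 (left) → 0 crossings.
Gamma: no edge straddles that height → 0 crossings.
Beta: 3–4 at easting≈689058.7 (left), 5–1 at easting≈723103.9 (right) → 1 crossing.
Zeta: no edge straddles that height → 0 crossings.
Only Beta has an odd count, so the point is inside Beta.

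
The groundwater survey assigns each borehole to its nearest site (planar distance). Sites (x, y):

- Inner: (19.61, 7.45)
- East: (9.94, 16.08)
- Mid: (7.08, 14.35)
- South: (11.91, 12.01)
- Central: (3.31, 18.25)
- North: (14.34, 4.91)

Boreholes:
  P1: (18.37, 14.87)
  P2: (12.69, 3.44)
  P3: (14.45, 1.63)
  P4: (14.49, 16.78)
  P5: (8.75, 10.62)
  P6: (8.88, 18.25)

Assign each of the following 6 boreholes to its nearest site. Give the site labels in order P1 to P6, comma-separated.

South, North, North, East, South, East

P1 → South (d²=49.91)
P2 → North (d²=4.88)
P3 → North (d²=10.77)
P4 → East (d²=21.19)
P5 → South (d²=11.92)
P6 → East (d²=5.83)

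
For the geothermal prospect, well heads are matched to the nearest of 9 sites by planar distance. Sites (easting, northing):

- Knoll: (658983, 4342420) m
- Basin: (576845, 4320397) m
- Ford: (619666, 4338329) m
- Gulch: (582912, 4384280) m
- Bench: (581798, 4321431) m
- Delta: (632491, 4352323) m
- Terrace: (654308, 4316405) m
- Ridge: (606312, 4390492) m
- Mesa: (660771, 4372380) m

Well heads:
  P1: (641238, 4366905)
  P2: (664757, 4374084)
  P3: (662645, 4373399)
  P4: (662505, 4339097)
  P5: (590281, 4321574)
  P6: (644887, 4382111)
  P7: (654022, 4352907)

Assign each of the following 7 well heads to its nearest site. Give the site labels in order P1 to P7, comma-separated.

P1 → Delta (d²=289144733.00)
P2 → Mesa (d²=18791812.00)
P3 → Mesa (d²=4550237.00)
P4 → Knoll (d²=23446813.00)
P5 → Bench (d²=71981738.00)
P6 → Mesa (d²=346993817.00)
P7 → Knoll (d²=134588690.00)

Delta, Mesa, Mesa, Knoll, Bench, Mesa, Knoll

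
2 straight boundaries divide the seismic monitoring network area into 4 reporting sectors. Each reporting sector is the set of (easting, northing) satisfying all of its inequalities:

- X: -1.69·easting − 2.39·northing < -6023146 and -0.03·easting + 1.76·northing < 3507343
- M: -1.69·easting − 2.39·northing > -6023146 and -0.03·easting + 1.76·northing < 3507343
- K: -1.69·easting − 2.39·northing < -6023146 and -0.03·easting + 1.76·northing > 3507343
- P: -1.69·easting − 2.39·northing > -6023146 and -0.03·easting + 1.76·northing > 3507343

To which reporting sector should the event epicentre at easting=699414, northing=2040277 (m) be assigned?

K

-1.69·699414 − 2.39·2040277 = -6058271.690, which is < -6023146
-0.03·699414 + 1.76·2040277 = 3569905.100, which is > 3507343
This sign pattern matches K.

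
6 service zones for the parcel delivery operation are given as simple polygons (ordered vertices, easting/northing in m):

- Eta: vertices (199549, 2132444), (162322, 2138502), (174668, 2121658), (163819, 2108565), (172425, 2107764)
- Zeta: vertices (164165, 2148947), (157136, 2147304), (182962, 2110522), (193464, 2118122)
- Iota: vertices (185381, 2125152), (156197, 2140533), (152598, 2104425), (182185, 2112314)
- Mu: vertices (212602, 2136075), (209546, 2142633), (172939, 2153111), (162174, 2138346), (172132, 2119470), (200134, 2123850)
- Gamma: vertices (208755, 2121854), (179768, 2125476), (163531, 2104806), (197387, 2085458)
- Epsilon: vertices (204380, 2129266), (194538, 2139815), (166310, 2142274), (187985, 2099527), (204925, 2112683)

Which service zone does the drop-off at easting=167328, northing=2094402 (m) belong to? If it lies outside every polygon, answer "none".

none

Cast a ray rightward from (167328, 2094402). For each polygon, the edges (by vertex number in listed order) whose endpoints lie on opposite sides of northing = 2094402, where each meets that height, and whether that is right or left of the point:
Eta: no edge straddles that height → 0 crossings.
Zeta: no edge straddles that height → 0 crossings.
Iota: no edge straddles that height → 0 crossings.
Mu: no edge straddles that height → 0 crossings.
Gamma: 3–4 at easting≈181736.4 (right), 4–1 at easting≈200180.6 (right) → 2 crossings.
Epsilon: no edge straddles that height → 0 crossings.
All counts are even, so the point lies outside every listed polygon.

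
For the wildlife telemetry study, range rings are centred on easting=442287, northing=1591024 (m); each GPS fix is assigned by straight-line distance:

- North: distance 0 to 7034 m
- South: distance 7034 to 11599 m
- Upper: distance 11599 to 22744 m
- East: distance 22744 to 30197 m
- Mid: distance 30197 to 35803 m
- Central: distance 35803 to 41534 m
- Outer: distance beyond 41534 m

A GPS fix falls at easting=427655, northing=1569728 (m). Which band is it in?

Distance = √((427655−442287)² + (1569728−1591024)²) = √(214095424.000 + 453519616.000) = 25838.248 m.
22744 ≤ 25838.248 < 30197 → East.

East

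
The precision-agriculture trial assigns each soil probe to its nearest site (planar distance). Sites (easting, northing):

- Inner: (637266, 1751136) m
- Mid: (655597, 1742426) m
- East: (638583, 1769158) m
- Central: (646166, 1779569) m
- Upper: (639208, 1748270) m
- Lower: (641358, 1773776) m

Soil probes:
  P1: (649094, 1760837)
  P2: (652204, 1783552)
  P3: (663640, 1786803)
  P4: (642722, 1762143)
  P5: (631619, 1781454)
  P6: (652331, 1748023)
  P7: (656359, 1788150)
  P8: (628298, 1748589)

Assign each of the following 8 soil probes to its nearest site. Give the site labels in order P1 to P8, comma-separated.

P1 → East (d²=179720162.00)
P2 → Central (d²=52321733.00)
P3 → Central (d²=357671432.00)
P4 → East (d²=66341546.00)
P5 → Lower (d²=153799805.00)
P6 → Mid (d²=41993165.00)
P7 → Central (d²=177530810.00)
P8 → Inner (d²=86912233.00)

East, Central, Central, East, Lower, Mid, Central, Inner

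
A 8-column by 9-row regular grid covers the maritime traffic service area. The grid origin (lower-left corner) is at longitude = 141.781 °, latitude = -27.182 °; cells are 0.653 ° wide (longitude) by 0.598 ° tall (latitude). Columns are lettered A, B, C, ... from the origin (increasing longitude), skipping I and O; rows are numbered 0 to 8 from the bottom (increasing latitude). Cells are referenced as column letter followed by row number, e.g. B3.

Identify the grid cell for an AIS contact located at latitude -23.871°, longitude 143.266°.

C5

Column index: ⌊(143.266 − 141.781) / 0.653⌋ = ⌊2.274⌋ = 2 → column C
Row offset from origin: ⌊(-23.871 − -27.182) / 0.598⌋ = ⌊5.537⌋ = 5 → row 5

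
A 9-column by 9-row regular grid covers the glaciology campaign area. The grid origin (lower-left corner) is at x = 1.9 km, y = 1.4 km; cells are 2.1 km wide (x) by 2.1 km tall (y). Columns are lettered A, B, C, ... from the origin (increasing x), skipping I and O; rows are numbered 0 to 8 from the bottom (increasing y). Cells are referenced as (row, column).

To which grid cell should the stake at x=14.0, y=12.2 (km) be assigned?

Column index: ⌊(14.0 − 1.9) / 2.1⌋ = ⌊5.762⌋ = 5 → column F
Row offset from origin: ⌊(12.2 − 1.4) / 2.1⌋ = ⌊5.143⌋ = 5 → row 5

(5, F)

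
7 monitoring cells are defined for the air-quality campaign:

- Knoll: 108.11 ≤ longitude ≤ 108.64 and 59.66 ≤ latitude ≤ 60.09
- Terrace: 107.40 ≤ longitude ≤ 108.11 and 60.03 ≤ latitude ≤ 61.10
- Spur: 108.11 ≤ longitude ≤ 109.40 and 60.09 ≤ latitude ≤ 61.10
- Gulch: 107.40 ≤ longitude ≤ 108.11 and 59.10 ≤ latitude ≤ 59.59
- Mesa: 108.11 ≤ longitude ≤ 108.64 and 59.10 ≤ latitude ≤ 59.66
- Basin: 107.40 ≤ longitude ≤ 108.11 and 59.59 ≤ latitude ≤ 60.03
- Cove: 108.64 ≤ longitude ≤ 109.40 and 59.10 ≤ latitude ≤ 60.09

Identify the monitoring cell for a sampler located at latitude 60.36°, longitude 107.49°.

Terrace

The point has longitude = 107.49 and latitude = 60.36.
Only Terrace satisfies 107.40 ≤ longitude ≤ 108.11 and 60.03 ≤ latitude ≤ 61.10.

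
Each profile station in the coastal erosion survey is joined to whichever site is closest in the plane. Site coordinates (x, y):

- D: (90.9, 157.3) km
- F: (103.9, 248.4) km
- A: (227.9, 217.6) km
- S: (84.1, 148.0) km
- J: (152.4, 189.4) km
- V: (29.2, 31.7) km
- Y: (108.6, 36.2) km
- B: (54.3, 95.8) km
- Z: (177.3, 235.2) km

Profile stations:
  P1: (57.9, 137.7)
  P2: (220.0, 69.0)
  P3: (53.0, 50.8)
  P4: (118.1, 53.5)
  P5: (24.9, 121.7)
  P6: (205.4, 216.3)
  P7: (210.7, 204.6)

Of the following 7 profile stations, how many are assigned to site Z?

0

P1 → S
P2 → Y
P3 → V
P4 → Y
P5 → B
P6 → A
P7 → A
0 of the 7 go to Z.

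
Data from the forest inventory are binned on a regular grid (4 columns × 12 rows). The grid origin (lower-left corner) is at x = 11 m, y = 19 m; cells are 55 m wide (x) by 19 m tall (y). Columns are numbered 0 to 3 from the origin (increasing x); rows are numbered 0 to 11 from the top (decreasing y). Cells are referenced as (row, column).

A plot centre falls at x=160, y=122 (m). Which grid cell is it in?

(6, 2)

Column index: ⌊(160 − 11) / 55⌋ = ⌊2.709⌋ = 2
Row offset from origin: ⌊(122 − 19) / 19⌋ = ⌊5.421⌋ = 5 → row 6 (counted from top)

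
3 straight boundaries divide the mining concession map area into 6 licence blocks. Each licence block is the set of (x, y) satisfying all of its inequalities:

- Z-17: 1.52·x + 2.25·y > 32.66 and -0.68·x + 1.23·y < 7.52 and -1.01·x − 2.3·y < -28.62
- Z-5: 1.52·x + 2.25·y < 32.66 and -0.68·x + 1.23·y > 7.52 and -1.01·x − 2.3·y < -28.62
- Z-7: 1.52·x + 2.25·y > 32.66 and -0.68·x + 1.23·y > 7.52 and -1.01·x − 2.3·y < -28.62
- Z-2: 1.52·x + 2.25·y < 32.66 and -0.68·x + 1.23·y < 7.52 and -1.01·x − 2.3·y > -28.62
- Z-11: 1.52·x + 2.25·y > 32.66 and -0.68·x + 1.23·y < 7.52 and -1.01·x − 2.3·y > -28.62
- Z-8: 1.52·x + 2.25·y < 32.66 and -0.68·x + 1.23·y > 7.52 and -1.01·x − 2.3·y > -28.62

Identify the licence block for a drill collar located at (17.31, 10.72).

Z-17

1.52·17.31 + 2.25·10.72 = 50.431, which is > 32.66
-0.68·17.31 + 1.23·10.72 = 1.415, which is < 7.52
-1.01·17.31 − 2.3·10.72 = -42.139, which is < -28.62
This sign pattern matches Z-17.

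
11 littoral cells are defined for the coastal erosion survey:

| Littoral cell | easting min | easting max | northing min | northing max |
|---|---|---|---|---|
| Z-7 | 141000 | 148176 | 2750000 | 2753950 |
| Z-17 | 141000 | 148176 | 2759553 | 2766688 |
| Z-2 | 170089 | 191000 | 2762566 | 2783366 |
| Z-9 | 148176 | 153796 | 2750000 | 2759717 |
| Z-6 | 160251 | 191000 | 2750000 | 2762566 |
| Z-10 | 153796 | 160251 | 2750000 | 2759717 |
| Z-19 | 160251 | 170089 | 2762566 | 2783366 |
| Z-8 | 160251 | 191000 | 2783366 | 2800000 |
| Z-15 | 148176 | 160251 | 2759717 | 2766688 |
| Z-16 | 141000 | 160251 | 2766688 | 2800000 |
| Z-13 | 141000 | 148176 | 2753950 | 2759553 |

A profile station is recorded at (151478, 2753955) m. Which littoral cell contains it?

The point has easting = 151478 and northing = 2753955.
Only Z-9 satisfies 148176 ≤ easting ≤ 153796 and 2750000 ≤ northing ≤ 2759717.

Z-9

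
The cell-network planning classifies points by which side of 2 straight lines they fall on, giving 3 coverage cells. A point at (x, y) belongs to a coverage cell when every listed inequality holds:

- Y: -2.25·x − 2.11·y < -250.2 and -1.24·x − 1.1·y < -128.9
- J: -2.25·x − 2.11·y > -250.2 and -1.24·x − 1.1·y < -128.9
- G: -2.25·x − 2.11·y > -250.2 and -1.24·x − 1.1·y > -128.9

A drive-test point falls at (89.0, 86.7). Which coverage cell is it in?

-2.25·89.0 − 2.11·86.7 = -383.187, which is < -250.2
-1.24·89.0 − 1.1·86.7 = -205.730, which is < -128.9
This sign pattern matches Y.

Y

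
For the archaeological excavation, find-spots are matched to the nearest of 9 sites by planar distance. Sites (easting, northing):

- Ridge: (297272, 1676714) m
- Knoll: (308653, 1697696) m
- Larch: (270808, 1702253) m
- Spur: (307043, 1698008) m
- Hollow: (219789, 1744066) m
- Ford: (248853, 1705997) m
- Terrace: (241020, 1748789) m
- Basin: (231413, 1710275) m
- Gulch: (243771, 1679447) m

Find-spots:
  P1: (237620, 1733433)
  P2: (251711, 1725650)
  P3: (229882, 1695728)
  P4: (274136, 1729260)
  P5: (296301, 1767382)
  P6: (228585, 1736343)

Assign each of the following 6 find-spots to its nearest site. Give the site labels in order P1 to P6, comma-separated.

Terrace, Ford, Basin, Larch, Terrace, Hollow

P1 → Terrace (d²=247366736.00)
P2 → Ford (d²=394408573.00)
P3 → Basin (d²=213959170.00)
P4 → Larch (d²=740453633.00)
P5 → Terrace (d²=3401688610.00)
P6 → Hollow (d²=137014345.00)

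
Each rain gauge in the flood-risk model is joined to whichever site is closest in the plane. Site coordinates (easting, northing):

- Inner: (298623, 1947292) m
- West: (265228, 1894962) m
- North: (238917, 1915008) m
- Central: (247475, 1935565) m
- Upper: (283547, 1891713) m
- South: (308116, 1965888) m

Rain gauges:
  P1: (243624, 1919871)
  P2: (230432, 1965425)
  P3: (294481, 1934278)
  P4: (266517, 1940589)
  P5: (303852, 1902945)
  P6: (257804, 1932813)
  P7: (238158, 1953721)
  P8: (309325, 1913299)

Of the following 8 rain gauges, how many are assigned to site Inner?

P1 → North
P2 → Central
P3 → Inner
P4 → Central
P5 → Upper
P6 → Central
P7 → Central
P8 → Upper
1 of the 8 goes to Inner.

1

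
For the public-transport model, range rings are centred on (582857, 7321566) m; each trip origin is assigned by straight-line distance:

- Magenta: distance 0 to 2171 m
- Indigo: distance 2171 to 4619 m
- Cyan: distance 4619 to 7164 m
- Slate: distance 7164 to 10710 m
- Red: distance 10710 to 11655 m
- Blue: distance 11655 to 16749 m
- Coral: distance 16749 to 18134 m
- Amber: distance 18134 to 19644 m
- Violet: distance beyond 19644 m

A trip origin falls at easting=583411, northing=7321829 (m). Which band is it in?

Magenta

Distance = √((583411−582857)² + (7321829−7321566)²) = √(306916.000 + 69169.000) = 613.258 m.
0 ≤ 613.258 < 2171 → Magenta.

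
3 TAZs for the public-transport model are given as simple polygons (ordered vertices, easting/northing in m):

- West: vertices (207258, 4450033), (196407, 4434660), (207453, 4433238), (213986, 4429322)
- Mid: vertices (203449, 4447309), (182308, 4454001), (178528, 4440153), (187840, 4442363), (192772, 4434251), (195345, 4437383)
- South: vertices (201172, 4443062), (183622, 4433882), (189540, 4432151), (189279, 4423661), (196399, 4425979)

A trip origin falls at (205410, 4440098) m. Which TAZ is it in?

Cast a ray rightward from (205410, 4440098). For each polygon, the edges (by vertex number in listed order) whose endpoints lie on opposite sides of northing = 4440098, where each meets that height, and whether that is right or left of the point:
West: 1–2 at easting≈200245.4 (left), 4–1 at easting≈210485.4 (right) → 1 crossing.
Mid: 4–5 at easting≈189217.1 (left), 6–1 at easting≈197561.6 (left) → 0 crossings.
South: 1–2 at easting≈195505.5 (left), 5–1 at easting≈200343.9 (left) → 0 crossings.
Only West has an odd count, so the point is inside West.

West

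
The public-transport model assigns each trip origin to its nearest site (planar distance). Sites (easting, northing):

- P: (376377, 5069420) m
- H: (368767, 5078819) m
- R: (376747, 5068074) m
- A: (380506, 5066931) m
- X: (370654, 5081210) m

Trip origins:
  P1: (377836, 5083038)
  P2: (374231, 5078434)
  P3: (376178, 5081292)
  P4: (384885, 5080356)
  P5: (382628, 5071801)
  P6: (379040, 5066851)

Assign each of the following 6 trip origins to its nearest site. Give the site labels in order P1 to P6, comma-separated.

X, X, X, P, A, A

P1 → X (d²=54922708.00)
P2 → X (d²=20501105.00)
P3 → X (d²=30521300.00)
P4 → P (d²=191982160.00)
P5 → A (d²=28219784.00)
P6 → A (d²=2155556.00)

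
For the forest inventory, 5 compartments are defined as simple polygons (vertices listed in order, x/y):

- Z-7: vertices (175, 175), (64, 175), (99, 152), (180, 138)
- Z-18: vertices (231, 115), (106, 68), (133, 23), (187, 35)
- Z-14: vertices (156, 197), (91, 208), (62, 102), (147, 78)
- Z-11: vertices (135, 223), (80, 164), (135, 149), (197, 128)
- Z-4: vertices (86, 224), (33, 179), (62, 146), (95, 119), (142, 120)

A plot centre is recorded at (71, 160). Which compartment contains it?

Cast a ray rightward from (71, 160). For each polygon, the edges (by vertex number in listed order) whose endpoints lie on opposite sides of y = 160, where each meets that height, and whether that is right or left of the point:
Z-7: 2–3 at x≈86.8 (right), 4–1 at x≈177.0 (right) → 2 crossings.
Z-18: no edge straddles that height → 0 crossings.
Z-14: 2–3 at x≈77.9 (right), 4–1 at x≈153.2 (right) → 2 crossings.
Z-11: 2–3 at x≈94.7 (right), 4–1 at x≈176.1 (right) → 2 crossings.
Z-4: 2–3 at x≈49.7 (left), 5–1 at x≈120.5 (right) → 1 crossing.
Only Z-4 has an odd count, so the point is inside Z-4.

Z-4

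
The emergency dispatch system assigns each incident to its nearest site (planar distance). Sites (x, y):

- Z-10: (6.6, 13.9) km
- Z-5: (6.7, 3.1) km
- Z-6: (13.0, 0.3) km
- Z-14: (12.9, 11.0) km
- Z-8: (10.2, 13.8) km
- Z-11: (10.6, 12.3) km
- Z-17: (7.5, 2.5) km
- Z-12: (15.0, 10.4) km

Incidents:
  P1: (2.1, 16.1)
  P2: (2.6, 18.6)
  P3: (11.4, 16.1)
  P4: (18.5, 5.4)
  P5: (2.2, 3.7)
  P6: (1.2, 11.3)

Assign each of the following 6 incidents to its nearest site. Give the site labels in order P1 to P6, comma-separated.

Z-10, Z-10, Z-8, Z-12, Z-5, Z-10

P1 → Z-10 (d²=25.09)
P2 → Z-10 (d²=38.09)
P3 → Z-8 (d²=6.73)
P4 → Z-12 (d²=37.25)
P5 → Z-5 (d²=20.61)
P6 → Z-10 (d²=35.92)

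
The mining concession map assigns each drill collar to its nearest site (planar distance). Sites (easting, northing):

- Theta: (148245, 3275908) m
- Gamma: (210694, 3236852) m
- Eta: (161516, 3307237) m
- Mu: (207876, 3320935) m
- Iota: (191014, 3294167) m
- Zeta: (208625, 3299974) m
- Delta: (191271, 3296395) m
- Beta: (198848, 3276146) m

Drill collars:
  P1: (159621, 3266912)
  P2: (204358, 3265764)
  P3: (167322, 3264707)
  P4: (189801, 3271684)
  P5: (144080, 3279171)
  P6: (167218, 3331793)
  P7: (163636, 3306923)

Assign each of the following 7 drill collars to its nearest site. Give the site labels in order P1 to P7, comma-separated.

Theta, Beta, Theta, Beta, Theta, Eta, Eta

P1 → Theta (d²=210341392.00)
P2 → Beta (d²=138146024.00)
P3 → Theta (d²=489394330.00)
P4 → Beta (d²=101757653.00)
P5 → Theta (d²=27994394.00)
P6 → Eta (d²=635509940.00)
P7 → Eta (d²=4592996.00)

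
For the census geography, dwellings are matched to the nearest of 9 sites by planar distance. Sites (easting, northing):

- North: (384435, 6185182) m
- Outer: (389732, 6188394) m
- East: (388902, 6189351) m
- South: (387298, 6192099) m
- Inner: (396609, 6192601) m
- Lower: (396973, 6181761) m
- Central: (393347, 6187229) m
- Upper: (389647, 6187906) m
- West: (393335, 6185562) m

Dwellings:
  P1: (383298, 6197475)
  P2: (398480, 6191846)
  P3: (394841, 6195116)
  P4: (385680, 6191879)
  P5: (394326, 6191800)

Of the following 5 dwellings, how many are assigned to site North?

P1 → South
P2 → Inner
P3 → Inner
P4 → South
P5 → Inner
0 of the 5 go to North.

0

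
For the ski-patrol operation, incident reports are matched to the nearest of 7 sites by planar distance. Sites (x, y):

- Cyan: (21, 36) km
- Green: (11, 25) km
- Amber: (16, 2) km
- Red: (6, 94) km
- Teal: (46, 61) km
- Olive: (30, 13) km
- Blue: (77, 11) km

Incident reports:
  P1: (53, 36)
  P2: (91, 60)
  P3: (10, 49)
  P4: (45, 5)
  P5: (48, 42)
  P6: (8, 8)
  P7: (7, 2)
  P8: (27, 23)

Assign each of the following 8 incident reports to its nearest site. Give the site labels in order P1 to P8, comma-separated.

P1 → Teal (d²=674.00)
P2 → Teal (d²=2026.00)
P3 → Cyan (d²=290.00)
P4 → Olive (d²=289.00)
P5 → Teal (d²=365.00)
P6 → Amber (d²=100.00)
P7 → Amber (d²=81.00)
P8 → Olive (d²=109.00)

Teal, Teal, Cyan, Olive, Teal, Amber, Amber, Olive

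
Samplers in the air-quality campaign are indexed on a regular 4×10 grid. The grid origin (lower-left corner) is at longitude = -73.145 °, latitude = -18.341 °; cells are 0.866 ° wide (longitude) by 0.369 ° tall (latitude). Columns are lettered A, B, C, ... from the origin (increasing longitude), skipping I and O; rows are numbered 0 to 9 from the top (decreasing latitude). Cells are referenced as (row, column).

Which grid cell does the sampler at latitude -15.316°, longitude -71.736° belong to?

(1, B)

Column index: ⌊(-71.736 − -73.145) / 0.866⌋ = ⌊1.627⌋ = 1 → column B
Row offset from origin: ⌊(-15.316 − -18.341) / 0.369⌋ = ⌊8.198⌋ = 8 → row 1 (counted from top)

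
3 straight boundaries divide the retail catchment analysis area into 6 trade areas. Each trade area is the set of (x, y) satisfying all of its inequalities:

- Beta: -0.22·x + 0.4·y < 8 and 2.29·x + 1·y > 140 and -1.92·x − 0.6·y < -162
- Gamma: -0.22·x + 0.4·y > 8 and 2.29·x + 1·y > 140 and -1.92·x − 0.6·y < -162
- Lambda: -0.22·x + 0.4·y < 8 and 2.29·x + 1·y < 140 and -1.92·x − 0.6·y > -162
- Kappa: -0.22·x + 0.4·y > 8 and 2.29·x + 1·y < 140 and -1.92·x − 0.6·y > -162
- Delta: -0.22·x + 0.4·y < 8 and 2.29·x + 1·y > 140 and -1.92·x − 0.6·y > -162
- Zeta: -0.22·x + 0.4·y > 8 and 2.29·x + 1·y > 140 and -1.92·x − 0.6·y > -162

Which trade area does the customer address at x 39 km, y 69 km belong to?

Zeta

-0.22·39 + 0.4·69 = 19.020, which is > 8
2.29·39 + 1·69 = 158.310, which is > 140
-1.92·39 − 0.6·69 = -116.280, which is > -162
This sign pattern matches Zeta.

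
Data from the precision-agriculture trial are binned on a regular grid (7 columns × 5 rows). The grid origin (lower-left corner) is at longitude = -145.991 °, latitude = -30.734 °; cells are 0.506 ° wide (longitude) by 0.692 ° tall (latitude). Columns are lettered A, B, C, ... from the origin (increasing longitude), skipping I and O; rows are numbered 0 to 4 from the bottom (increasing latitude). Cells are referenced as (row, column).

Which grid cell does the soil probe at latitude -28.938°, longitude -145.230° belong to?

(2, B)

Column index: ⌊(-145.230 − -145.991) / 0.506⌋ = ⌊1.504⌋ = 1 → column B
Row offset from origin: ⌊(-28.938 − -30.734) / 0.692⌋ = ⌊2.595⌋ = 2 → row 2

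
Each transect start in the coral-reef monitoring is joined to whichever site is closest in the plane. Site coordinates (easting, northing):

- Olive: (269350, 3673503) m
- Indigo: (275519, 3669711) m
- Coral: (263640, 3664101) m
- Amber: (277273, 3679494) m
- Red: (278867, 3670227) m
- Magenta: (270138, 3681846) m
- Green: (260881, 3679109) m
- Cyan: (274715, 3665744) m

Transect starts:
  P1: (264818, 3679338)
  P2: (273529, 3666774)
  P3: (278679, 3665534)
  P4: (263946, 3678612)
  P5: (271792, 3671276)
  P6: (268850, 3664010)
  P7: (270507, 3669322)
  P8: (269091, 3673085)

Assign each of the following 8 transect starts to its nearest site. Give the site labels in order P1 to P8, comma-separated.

P1 → Green (d²=15552410.00)
P2 → Cyan (d²=2467496.00)
P3 → Cyan (d²=15757396.00)
P4 → Green (d²=9641234.00)
P5 → Olive (d²=10922893.00)
P6 → Coral (d²=27152381.00)
P7 → Olive (d²=18819410.00)
P8 → Olive (d²=241805.00)

Green, Cyan, Cyan, Green, Olive, Coral, Olive, Olive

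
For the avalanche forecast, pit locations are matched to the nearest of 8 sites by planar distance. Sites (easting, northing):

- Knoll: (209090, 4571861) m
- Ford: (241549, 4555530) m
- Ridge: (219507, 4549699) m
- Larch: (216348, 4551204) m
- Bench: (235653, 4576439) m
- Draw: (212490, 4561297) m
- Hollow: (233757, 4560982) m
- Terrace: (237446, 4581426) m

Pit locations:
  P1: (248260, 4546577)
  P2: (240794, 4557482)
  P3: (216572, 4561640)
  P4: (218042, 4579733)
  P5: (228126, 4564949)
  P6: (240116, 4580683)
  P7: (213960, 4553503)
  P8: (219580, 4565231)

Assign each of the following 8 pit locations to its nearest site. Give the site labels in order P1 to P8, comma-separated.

Ford, Ford, Draw, Knoll, Hollow, Terrace, Larch, Draw

P1 → Ford (d²=125193730.00)
P2 → Ford (d²=4380329.00)
P3 → Draw (d²=16780373.00)
P4 → Knoll (d²=142106688.00)
P5 → Hollow (d²=47445250.00)
P6 → Terrace (d²=7680949.00)
P7 → Larch (d²=10987945.00)
P8 → Draw (d²=65744456.00)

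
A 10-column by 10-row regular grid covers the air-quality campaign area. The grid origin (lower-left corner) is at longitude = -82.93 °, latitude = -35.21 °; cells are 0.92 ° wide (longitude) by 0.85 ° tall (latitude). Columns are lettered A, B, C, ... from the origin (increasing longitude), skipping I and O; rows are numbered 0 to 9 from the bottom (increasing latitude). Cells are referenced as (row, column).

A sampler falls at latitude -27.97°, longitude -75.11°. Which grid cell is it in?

Column index: ⌊(-75.11 − -82.93) / 0.92⌋ = ⌊8.500⌋ = 8 → column J
Row offset from origin: ⌊(-27.97 − -35.21) / 0.85⌋ = ⌊8.518⌋ = 8 → row 8

(8, J)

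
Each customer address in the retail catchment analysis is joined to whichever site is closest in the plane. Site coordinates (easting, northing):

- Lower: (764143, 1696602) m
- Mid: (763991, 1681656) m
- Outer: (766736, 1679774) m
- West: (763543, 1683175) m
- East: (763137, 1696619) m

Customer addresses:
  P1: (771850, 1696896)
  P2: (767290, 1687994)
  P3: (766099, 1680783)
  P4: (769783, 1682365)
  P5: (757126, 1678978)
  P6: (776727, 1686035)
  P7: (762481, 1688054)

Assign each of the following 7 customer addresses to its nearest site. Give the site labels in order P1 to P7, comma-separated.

Lower, West, Outer, Outer, Mid, Outer, West

P1 → Lower (d²=59484285.00)
P2 → West (d²=37262770.00)
P3 → Outer (d²=1423850.00)
P4 → Outer (d²=15997490.00)
P5 → Mid (d²=54299909.00)
P6 → Outer (d²=139020202.00)
P7 → West (d²=24932485.00)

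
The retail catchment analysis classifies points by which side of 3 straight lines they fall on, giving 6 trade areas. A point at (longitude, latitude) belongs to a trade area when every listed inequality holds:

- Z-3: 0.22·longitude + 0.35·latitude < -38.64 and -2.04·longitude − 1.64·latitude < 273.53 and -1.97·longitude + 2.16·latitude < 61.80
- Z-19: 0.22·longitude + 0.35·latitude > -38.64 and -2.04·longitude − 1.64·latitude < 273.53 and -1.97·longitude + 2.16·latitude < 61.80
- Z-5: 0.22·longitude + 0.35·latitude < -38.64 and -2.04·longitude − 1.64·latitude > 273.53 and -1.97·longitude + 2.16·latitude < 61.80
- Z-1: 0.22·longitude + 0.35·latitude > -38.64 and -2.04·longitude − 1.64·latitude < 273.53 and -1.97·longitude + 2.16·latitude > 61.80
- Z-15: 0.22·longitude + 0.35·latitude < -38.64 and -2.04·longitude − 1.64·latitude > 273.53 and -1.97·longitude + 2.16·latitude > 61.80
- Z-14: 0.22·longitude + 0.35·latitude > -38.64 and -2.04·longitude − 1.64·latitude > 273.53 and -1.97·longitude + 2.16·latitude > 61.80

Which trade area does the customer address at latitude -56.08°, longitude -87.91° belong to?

Z-3

0.22·-87.91 + 0.35·-56.08 = -38.968, which is < -38.64
-2.04·-87.91 − 1.64·-56.08 = 271.308, which is < 273.53
-1.97·-87.91 + 2.16·-56.08 = 52.050, which is < 61.80
This sign pattern matches Z-3.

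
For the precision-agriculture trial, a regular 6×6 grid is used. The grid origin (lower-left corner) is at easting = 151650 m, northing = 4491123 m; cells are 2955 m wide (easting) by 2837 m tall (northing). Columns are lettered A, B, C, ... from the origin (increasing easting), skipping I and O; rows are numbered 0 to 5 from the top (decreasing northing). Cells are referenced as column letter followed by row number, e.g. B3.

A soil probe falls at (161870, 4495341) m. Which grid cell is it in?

Column index: ⌊(161870 − 151650) / 2955⌋ = ⌊3.459⌋ = 3 → column D
Row offset from origin: ⌊(4495341 − 4491123) / 2837⌋ = ⌊1.487⌋ = 1 → row 4 (counted from top)

D4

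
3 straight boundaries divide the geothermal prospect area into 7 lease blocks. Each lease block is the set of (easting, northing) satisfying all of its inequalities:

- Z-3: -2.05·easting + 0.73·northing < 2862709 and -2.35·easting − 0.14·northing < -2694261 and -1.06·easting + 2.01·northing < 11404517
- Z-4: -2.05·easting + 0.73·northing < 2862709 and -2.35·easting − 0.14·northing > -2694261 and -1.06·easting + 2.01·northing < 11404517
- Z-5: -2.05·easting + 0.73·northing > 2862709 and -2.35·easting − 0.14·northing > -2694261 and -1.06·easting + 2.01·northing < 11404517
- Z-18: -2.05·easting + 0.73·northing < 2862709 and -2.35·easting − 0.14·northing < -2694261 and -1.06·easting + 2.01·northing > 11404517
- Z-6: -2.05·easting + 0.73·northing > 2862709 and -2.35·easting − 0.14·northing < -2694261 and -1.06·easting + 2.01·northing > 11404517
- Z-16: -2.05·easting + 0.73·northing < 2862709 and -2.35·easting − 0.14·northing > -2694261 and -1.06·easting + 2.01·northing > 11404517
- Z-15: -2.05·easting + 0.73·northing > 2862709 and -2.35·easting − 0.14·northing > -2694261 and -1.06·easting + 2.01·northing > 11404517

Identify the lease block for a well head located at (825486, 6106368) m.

Z-3

-2.05·825486 + 0.73·6106368 = 2765402.340, which is < 2862709
-2.35·825486 − 0.14·6106368 = -2794783.620, which is < -2694261
-1.06·825486 + 2.01·6106368 = 11398784.520, which is < 11404517
This sign pattern matches Z-3.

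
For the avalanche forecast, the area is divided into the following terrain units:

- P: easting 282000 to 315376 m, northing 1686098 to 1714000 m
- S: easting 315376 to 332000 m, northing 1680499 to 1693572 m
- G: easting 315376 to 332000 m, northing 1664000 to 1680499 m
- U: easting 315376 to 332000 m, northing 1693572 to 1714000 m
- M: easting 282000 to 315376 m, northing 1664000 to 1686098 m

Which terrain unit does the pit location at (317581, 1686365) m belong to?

S

The point has easting = 317581 and northing = 1686365.
Only S satisfies 315376 ≤ easting ≤ 332000 and 1680499 ≤ northing ≤ 1693572.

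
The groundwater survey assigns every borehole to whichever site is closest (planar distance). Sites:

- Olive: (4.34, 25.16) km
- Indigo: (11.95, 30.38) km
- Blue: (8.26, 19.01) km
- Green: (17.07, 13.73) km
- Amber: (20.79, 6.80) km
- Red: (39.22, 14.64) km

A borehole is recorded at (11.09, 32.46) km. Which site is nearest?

Indigo

Squared distances to each site:
Olive: 98.853; Indigo: 5.066; Blue: 188.911; Green: 386.573; Amber: 752.526; Red: 1108.849.
Minimum at Indigo.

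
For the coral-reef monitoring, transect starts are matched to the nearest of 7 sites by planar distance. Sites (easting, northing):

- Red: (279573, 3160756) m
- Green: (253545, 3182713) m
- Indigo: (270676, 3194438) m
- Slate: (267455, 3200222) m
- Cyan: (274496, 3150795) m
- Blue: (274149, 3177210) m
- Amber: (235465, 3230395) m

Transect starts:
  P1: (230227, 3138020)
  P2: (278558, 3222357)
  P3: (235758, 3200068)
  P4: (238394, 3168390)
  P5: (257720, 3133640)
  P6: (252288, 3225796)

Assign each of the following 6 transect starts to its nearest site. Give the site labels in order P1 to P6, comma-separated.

Cyan, Slate, Green, Green, Cyan, Amber

P1 → Cyan (d²=2122944986.00)
P2 → Slate (d²=613234834.00)
P3 → Green (d²=617573394.00)
P4 → Green (d²=434701130.00)
P5 → Cyan (d²=575728201.00)
P6 → Amber (d²=304164130.00)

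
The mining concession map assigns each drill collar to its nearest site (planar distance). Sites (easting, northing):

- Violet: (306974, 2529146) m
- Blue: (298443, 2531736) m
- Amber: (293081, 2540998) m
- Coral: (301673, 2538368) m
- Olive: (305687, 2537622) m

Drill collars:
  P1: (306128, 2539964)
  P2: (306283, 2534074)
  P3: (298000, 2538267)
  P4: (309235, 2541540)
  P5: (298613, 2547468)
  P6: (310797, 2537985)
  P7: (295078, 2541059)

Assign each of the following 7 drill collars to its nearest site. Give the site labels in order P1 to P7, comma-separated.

Olive, Olive, Coral, Olive, Amber, Olive, Amber

P1 → Olive (d²=5679445.00)
P2 → Olive (d²=12943520.00)
P3 → Coral (d²=13501130.00)
P4 → Olive (d²=27939028.00)
P5 → Amber (d²=72463924.00)
P6 → Olive (d²=26243869.00)
P7 → Amber (d²=3991730.00)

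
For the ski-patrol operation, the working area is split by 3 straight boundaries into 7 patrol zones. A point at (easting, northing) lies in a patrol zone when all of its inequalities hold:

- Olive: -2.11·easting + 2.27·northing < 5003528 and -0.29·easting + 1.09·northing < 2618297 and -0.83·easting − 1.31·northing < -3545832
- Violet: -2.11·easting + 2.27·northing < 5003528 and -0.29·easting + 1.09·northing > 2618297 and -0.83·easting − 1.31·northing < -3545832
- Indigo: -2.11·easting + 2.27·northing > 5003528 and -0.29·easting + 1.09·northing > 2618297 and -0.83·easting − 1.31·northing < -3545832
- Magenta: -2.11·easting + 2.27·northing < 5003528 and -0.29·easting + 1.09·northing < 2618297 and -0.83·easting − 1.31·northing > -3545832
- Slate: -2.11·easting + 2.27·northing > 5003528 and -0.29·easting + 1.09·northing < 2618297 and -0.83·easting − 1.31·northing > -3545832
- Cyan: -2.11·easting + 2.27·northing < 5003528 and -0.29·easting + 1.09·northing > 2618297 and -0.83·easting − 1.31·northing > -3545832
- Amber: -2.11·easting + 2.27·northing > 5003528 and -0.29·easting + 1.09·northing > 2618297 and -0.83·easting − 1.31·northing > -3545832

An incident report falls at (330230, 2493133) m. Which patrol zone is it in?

-2.11·330230 + 2.27·2493133 = 4962626.610, which is < 5003528
-0.29·330230 + 1.09·2493133 = 2621748.270, which is > 2618297
-0.83·330230 − 1.31·2493133 = -3540095.130, which is > -3545832
This sign pattern matches Cyan.

Cyan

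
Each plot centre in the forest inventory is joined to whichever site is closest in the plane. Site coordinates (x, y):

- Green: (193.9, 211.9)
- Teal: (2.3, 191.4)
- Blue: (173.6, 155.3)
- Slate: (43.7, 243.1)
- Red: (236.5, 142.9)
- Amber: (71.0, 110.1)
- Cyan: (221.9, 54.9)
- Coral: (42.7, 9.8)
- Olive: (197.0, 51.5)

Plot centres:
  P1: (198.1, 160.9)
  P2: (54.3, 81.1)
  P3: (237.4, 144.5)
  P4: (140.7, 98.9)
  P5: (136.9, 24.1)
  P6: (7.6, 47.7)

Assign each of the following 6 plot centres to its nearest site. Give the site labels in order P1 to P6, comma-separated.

Blue, Amber, Red, Blue, Olive, Coral

P1 → Blue (d²=631.61)
P2 → Amber (d²=1119.89)
P3 → Red (d²=3.37)
P4 → Blue (d²=4263.37)
P5 → Olive (d²=4362.77)
P6 → Coral (d²=2668.42)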